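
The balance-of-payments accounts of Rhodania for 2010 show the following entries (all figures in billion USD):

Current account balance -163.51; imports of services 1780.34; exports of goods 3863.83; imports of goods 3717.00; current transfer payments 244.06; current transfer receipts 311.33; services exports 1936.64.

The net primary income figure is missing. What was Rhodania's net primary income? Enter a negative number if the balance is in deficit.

Current account = goods balance + services balance + net primary income + net secondary income
Sum of the known components = 370.40
Net primary income = CA - (known components) = -163.51 - 370.40 = -533.91

-533.91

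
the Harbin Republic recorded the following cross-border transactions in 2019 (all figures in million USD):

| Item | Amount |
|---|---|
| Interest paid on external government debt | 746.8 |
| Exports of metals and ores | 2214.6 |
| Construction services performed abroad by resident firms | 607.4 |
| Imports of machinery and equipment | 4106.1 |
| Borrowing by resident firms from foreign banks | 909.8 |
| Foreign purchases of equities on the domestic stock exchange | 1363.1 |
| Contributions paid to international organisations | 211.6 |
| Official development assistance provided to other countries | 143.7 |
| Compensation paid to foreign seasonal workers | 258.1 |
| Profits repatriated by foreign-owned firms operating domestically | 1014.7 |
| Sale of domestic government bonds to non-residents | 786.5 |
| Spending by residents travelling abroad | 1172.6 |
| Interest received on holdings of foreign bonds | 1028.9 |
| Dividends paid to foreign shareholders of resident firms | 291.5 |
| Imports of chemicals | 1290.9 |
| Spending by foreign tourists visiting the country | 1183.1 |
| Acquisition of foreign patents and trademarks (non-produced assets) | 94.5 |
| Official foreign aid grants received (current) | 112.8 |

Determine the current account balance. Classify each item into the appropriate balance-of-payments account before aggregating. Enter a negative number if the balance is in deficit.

-4089.2

Goods: -4106.1 - 1290.9 + 2214.6 = -3182.4
Services: -1172.6 + 1183.1 + 607.4 = 617.9
Primary income: -258.1 + 1028.9 - 746.8 - 1014.7 - 291.5 = -1282.2
Secondary income: -211.6 - 143.7 + 112.8 = -242.5
Current account = (-3182.4) + 617.9 + (-1282.2) + (-242.5) = -4089.2
(Excluded from the current account — financial account: borrowing by resident firms from foreign banks 909.8, foreign purchases of equities on the domestic stock exchange 1363.1, sale of domestic government bonds to non-residents 786.5; capital account: acquisition of foreign patents and trademarks (non-produced assets) 94.5.)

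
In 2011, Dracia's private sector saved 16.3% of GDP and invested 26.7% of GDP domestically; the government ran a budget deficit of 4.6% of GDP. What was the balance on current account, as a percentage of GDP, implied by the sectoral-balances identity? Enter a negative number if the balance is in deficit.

By the sectoral-balances identity, CA = (S_private - I) + (T - G).
Private balance = 16.3 - 26.7 = -10.4
Government balance (T - G) = -4.6
CA = -10.4 + (-4.6) = -15.0

-15.0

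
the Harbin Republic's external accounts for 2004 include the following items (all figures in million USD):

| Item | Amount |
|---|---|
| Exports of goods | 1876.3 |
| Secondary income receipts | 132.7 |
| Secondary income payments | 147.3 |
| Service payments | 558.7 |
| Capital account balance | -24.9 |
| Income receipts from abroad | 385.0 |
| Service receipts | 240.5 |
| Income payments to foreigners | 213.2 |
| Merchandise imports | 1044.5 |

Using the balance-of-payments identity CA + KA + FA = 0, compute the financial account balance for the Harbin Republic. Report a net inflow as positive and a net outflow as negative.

-645.9

Goods balance = 1876.3 - 1044.5 = 831.8
Services balance = 240.5 - 558.7 = -318.2
Trade balance (goods + services) = 831.8 + (-318.2) = 513.6
Net primary income = 385.0 - 213.2 = 171.8
Net secondary income = 132.7 - 147.3 = -14.6
Current account = 513.6 + 171.8 + (-14.6) = 670.8
Financial account = -(670.8 + (-24.9)) = -645.9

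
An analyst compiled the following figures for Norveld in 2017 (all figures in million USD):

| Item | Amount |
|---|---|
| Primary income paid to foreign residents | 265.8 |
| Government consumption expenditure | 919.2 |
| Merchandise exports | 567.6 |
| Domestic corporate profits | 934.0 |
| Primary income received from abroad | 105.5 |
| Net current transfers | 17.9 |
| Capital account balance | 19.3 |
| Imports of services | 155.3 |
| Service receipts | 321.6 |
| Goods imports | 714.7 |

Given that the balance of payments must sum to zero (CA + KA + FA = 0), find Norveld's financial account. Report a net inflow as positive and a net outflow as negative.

Goods balance = 567.6 - 714.7 = -147.1
Services balance = 321.6 - 155.3 = 166.3
Trade balance (goods + services) = -147.1 + 166.3 = 19.2
Net primary income = 105.5 - 265.8 = -160.3
Net secondary income = 17.9
Current account = 19.2 + (-160.3) + 17.9 = -123.2
Financial account = -(-123.2 + 19.3) = 103.9

103.9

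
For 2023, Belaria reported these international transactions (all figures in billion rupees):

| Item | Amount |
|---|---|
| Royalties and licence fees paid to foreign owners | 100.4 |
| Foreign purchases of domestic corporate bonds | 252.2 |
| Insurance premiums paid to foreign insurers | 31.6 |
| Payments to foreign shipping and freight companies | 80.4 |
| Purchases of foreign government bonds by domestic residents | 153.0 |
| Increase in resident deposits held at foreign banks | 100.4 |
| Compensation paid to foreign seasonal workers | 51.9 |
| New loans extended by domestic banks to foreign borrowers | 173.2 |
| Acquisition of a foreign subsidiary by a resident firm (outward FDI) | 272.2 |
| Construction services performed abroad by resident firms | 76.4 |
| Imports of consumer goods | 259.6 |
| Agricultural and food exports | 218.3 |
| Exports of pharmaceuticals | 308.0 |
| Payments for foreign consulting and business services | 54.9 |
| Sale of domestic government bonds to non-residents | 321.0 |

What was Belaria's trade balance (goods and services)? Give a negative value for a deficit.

Goods: 218.3 - 259.6 + 308.0 = 266.7
Services: -100.4 - 31.6 + 76.4 - 54.9 - 80.4 = -190.9
Trade balance = 266.7 + (-190.9) = 75.8
(Excluded from the trade balance — financial account: foreign purchases of domestic corporate bonds 252.2, purchases of foreign government bonds by domestic residents 153.0, increase in resident deposits held at foreign banks 100.4, new loans extended by domestic banks to foreign borrowers 173.2, acquisition of a foreign subsidiary by a resident firm (outward FDI) 272.2, sale of domestic government bonds to non-residents 321.0; primary income: compensation paid to foreign seasonal workers 51.9.)

75.8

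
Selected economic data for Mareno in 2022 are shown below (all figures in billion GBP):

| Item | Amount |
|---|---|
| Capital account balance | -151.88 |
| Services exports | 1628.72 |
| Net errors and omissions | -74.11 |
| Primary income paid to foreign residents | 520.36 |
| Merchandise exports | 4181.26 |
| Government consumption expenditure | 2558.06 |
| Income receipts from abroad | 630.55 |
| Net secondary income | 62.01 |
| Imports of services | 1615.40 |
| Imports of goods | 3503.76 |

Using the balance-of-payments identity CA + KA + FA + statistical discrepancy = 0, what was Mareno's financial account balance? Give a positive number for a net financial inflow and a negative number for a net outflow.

-637.03

Goods balance = 4181.26 - 3503.76 = 677.50
Services balance = 1628.72 - 1615.40 = 13.32
Trade balance (goods + services) = 677.50 + 13.32 = 690.82
Net primary income = 630.55 - 520.36 = 110.19
Net secondary income = 62.01
Current account = 690.82 + 110.19 + 62.01 = 863.02
Financial account = -(863.02 + (-151.88) + (-74.11)) = -637.03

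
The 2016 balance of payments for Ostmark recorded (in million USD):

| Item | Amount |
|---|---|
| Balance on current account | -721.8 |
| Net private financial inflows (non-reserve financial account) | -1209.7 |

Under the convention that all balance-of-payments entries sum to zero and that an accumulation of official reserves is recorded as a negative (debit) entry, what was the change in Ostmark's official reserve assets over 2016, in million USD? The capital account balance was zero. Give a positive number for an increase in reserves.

-1931.5

Official reserve transactions balance = -((-721.8) + (-1209.7)) = 1931.5
An accumulation of reserves is recorded as a debit (negative entry), so the change in the stock of reserves is the negative of that balance.
Change in official reserves = -(1931.5) = -1931.5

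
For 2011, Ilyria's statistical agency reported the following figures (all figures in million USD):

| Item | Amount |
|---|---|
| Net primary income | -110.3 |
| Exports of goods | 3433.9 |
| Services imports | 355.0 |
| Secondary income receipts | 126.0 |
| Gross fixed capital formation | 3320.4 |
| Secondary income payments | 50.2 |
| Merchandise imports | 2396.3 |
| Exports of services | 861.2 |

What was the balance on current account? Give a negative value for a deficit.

1509.3

Goods balance = 3433.9 - 2396.3 = 1037.6
Services balance = 861.2 - 355.0 = 506.2
Trade balance (goods + services) = 1037.6 + 506.2 = 1543.8
Net primary income = -110.3
Net secondary income = 126.0 - 50.2 = 75.8
Current account = 1543.8 + (-110.3) + 75.8 = 1509.3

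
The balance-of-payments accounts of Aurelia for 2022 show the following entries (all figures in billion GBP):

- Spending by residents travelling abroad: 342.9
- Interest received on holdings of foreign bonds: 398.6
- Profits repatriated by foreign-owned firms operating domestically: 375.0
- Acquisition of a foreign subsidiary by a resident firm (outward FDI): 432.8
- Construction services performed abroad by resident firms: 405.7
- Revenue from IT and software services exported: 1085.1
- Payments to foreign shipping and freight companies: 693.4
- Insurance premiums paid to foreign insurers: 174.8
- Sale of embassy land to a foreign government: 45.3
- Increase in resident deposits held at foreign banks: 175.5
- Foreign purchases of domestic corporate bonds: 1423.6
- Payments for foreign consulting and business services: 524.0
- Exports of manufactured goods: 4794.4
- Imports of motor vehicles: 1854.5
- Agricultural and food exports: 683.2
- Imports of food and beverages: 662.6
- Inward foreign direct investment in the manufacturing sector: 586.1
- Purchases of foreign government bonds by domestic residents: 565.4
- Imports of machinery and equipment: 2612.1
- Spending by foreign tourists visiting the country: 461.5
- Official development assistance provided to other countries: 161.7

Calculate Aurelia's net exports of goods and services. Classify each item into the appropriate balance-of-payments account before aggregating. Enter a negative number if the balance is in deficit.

Goods: -2612.1 + 4794.4 - 662.6 + 683.2 - 1854.5 = 348.4
Services: -693.4 + 405.7 - 342.9 + 1085.1 - 524.0 + 461.5 - 174.8 = 217.2
Trade balance = 348.4 + 217.2 = 565.6
(Excluded from the trade balance — primary income: interest received on holdings of foreign bonds 398.6, profits repatriated by foreign-owned firms operating domestically 375.0; financial account: acquisition of a foreign subsidiary by a resident firm (outward FDI) 432.8, increase in resident deposits held at foreign banks 175.5, foreign purchases of domestic corporate bonds 1423.6, inward foreign direct investment in the manufacturing sector 586.1, purchases of foreign government bonds by domestic residents 565.4; capital account: sale of embassy land to a foreign government 45.3; secondary income: official development assistance provided to other countries 161.7.)

565.6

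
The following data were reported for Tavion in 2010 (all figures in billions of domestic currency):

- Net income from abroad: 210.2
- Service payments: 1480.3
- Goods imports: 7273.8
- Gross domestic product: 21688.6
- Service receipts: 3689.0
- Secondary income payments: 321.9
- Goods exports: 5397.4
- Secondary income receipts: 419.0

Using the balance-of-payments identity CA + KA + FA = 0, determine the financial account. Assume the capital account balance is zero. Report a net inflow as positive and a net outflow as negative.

-639.6

Goods balance = 5397.4 - 7273.8 = -1876.4
Services balance = 3689.0 - 1480.3 = 2208.7
Trade balance (goods + services) = -1876.4 + 2208.7 = 332.3
Net primary income = 210.2
Net secondary income = 419.0 - 321.9 = 97.1
Current account = 332.3 + 210.2 + 97.1 = 639.6
Financial account = -(639.6) = -639.6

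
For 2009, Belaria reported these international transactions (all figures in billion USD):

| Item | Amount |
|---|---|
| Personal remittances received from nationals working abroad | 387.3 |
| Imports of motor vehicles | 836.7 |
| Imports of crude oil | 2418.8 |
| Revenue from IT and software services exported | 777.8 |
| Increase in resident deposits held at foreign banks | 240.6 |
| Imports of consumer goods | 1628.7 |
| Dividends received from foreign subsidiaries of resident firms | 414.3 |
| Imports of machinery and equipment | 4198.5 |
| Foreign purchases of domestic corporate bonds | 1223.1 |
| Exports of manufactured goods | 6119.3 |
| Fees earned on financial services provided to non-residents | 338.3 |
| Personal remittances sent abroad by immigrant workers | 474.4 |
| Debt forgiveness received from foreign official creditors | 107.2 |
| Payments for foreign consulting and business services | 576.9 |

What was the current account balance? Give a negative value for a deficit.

Goods: -4198.5 - 2418.8 - 836.7 - 1628.7 + 6119.3 = -2963.4
Services: 777.8 - 576.9 + 338.3 = 539.2
Primary income: 414.3
Secondary income: 387.3 - 474.4 = -87.1
Current account = (-2963.4) + 539.2 + 414.3 + (-87.1) = -2097.0
(Excluded from the current account — financial account: increase in resident deposits held at foreign banks 240.6, foreign purchases of domestic corporate bonds 1223.1; capital account: debt forgiveness received from foreign official creditors 107.2.)

-2097.0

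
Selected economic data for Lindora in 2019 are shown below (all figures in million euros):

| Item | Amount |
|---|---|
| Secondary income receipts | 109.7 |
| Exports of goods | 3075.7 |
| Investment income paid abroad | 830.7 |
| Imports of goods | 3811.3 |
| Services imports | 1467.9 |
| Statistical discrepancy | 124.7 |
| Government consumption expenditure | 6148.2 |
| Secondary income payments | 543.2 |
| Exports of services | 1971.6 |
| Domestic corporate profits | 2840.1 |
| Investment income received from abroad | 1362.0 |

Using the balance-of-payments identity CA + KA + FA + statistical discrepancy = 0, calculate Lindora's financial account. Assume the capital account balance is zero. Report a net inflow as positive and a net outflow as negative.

9.4

Goods balance = 3075.7 - 3811.3 = -735.6
Services balance = 1971.6 - 1467.9 = 503.7
Trade balance (goods + services) = -735.6 + 503.7 = -231.9
Net primary income = 1362.0 - 830.7 = 531.3
Net secondary income = 109.7 - 543.2 = -433.5
Current account = -231.9 + 531.3 + (-433.5) = -134.1
Financial account = -(-134.1 + 124.7) = 9.4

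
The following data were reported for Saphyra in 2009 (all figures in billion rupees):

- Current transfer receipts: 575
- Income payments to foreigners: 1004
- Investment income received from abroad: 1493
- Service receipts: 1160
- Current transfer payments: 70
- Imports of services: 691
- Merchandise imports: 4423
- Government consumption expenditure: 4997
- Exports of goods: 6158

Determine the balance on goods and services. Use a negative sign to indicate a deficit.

2204

Goods balance = 6158 - 4423 = 1735
Services balance = 1160 - 691 = 469
Trade balance (goods + services) = 1735 + 469 = 2204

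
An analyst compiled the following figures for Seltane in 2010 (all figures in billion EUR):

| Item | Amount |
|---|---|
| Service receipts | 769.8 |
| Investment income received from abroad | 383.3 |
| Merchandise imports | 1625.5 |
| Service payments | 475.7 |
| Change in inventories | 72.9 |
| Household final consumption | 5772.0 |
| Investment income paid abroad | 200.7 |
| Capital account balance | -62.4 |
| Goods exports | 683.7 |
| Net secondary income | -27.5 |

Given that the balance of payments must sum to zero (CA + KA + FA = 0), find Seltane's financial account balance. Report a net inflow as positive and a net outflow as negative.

555.0

Goods balance = 683.7 - 1625.5 = -941.8
Services balance = 769.8 - 475.7 = 294.1
Trade balance (goods + services) = -941.8 + 294.1 = -647.7
Net primary income = 383.3 - 200.7 = 182.6
Net secondary income = -27.5
Current account = -647.7 + 182.6 + (-27.5) = -492.6
Financial account = -(-492.6 + (-62.4)) = 555.0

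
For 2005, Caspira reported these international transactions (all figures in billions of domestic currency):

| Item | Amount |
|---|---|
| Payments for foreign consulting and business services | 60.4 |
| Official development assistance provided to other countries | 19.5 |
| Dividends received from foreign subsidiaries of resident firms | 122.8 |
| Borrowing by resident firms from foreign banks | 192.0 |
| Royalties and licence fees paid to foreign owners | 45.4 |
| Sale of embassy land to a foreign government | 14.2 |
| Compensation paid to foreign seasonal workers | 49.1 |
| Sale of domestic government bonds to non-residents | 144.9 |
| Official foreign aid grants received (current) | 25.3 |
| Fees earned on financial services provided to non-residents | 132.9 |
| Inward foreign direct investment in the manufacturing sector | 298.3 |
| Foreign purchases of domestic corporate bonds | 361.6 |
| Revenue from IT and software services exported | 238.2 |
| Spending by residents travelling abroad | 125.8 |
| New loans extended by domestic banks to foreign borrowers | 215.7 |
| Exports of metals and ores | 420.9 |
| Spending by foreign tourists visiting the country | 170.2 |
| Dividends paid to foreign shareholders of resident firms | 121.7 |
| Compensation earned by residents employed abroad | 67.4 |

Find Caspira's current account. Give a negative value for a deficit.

755.8

Goods: 420.9
Services: 170.2 + 132.9 + 238.2 - 60.4 - 45.4 - 125.8 = 309.7
Primary income: -121.7 + 122.8 + 67.4 - 49.1 = 19.4
Secondary income: -19.5 + 25.3 = 5.8
Current account = 420.9 + 309.7 + 19.4 + 5.8 = 755.8
(Excluded from the current account — financial account: borrowing by resident firms from foreign banks 192.0, sale of domestic government bonds to non-residents 144.9, inward foreign direct investment in the manufacturing sector 298.3, foreign purchases of domestic corporate bonds 361.6, new loans extended by domestic banks to foreign borrowers 215.7; capital account: sale of embassy land to a foreign government 14.2.)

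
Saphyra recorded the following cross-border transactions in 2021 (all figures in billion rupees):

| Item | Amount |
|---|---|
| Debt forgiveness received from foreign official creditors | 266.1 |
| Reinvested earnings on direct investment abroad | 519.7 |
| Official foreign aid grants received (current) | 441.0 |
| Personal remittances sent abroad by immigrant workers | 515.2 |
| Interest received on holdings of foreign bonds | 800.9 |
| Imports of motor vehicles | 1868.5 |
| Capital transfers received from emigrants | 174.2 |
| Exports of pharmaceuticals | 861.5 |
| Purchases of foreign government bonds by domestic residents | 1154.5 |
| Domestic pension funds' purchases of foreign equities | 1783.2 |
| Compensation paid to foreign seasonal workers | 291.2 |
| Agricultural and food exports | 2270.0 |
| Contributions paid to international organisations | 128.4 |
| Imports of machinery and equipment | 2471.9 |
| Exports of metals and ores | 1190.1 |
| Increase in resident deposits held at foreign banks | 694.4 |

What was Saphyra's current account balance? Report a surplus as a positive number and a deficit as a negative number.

Goods: 2270.0 + 1190.1 - 2471.9 - 1868.5 + 861.5 = -18.8
Primary income: -291.2 + 800.9 + 519.7 = 1029.4
Secondary income: -128.4 - 515.2 + 441.0 = -202.6
Current account = (-18.8) + 1029.4 + (-202.6) = 808.0
(Excluded from the current account — capital account: debt forgiveness received from foreign official creditors 266.1, capital transfers received from emigrants 174.2; financial account: purchases of foreign government bonds by domestic residents 1154.5, domestic pension funds' purchases of foreign equities 1783.2, increase in resident deposits held at foreign banks 694.4.)

808.0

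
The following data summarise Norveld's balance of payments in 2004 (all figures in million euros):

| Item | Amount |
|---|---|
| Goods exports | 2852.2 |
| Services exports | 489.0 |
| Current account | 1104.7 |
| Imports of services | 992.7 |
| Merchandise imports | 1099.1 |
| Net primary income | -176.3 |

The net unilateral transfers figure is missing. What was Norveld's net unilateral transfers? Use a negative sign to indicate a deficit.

31.6

Current account = goods balance + services balance + net primary income + net secondary income
Sum of the known components = 1073.1
Net unilateral transfers = CA - (known components) = 1104.7 - 1073.1 = 31.6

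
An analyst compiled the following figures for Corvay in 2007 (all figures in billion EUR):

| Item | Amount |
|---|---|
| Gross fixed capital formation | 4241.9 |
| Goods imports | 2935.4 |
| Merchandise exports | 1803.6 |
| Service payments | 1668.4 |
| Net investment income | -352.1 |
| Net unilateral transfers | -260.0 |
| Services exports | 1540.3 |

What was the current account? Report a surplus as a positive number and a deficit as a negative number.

Goods balance = 1803.6 - 2935.4 = -1131.8
Services balance = 1540.3 - 1668.4 = -128.1
Trade balance (goods + services) = -1131.8 + (-128.1) = -1259.9
Net primary income = -352.1
Net secondary income = -260.0
Current account = -1259.9 + (-352.1) + (-260.0) = -1872.0

-1872.0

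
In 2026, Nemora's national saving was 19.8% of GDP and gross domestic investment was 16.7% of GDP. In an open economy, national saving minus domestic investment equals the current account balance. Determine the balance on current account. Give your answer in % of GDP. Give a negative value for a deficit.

3.1

CA = S - I = 19.8 - 16.7 = 3.1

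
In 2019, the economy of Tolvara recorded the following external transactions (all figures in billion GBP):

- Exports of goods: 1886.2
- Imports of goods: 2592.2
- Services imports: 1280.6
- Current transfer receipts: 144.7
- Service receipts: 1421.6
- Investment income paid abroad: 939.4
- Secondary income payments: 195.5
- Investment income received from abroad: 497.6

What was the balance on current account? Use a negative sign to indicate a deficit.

-1057.6

Goods balance = 1886.2 - 2592.2 = -706.0
Services balance = 1421.6 - 1280.6 = 141.0
Trade balance (goods + services) = -706.0 + 141.0 = -565.0
Net primary income = 497.6 - 939.4 = -441.8
Net secondary income = 144.7 - 195.5 = -50.8
Current account = -565.0 + (-441.8) + (-50.8) = -1057.6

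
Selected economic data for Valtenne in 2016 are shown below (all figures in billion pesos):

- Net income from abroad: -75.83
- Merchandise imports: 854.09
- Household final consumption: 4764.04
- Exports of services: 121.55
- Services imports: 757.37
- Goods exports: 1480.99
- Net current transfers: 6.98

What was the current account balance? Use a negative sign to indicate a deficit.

-77.77

Goods balance = 1480.99 - 854.09 = 626.90
Services balance = 121.55 - 757.37 = -635.82
Trade balance (goods + services) = 626.90 + (-635.82) = -8.92
Net primary income = -75.83
Net secondary income = 6.98
Current account = -8.92 + (-75.83) + 6.98 = -77.77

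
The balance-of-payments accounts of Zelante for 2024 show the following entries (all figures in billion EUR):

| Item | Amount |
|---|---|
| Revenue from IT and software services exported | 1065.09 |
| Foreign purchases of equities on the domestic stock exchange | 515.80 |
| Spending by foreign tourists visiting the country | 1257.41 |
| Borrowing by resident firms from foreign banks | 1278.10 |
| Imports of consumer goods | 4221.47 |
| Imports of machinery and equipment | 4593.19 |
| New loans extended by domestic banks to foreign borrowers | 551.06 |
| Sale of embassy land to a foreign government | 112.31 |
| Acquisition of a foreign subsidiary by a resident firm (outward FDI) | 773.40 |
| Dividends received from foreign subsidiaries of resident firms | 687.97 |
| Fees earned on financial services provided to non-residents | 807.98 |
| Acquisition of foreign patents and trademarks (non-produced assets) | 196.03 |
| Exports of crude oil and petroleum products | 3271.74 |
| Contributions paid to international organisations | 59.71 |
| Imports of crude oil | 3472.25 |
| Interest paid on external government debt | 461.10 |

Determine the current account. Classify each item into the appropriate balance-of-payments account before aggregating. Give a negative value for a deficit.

-5717.53

Goods: -3472.25 - 4221.47 + 3271.74 - 4593.19 = -9015.17
Services: 1065.09 + 807.98 + 1257.41 = 3130.48
Primary income: -461.10 + 687.97 = 226.87
Secondary income: -59.71
Current account = (-9015.17) + 3130.48 + 226.87 + (-59.71) = -5717.53
(Excluded from the current account — financial account: foreign purchases of equities on the domestic stock exchange 515.80, borrowing by resident firms from foreign banks 1278.10, new loans extended by domestic banks to foreign borrowers 551.06, acquisition of a foreign subsidiary by a resident firm (outward FDI) 773.40; capital account: sale of embassy land to a foreign government 112.31, acquisition of foreign patents and trademarks (non-produced assets) 196.03.)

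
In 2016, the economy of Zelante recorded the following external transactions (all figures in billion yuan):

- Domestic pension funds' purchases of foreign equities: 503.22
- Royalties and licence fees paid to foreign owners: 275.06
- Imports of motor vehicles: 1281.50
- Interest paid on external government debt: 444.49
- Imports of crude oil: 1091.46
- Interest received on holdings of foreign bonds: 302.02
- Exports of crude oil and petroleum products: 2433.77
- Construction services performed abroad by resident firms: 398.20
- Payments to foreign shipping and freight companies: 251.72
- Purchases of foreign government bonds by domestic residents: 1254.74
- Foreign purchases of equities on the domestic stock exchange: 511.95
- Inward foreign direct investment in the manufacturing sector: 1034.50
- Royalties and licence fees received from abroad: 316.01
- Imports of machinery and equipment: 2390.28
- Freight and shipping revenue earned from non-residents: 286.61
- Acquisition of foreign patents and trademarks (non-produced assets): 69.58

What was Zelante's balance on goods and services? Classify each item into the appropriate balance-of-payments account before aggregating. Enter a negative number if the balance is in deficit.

-1855.43

Goods: 2433.77 - 1281.50 - 2390.28 - 1091.46 = -2329.47
Services: -275.06 + 316.01 + 286.61 + 398.20 - 251.72 = 474.04
Trade balance = -2329.47 + 474.04 = -1855.43
(Excluded from the trade balance — financial account: domestic pension funds' purchases of foreign equities 503.22, purchases of foreign government bonds by domestic residents 1254.74, foreign purchases of equities on the domestic stock exchange 511.95, inward foreign direct investment in the manufacturing sector 1034.50; primary income: interest paid on external government debt 444.49, interest received on holdings of foreign bonds 302.02; capital account: acquisition of foreign patents and trademarks (non-produced assets) 69.58.)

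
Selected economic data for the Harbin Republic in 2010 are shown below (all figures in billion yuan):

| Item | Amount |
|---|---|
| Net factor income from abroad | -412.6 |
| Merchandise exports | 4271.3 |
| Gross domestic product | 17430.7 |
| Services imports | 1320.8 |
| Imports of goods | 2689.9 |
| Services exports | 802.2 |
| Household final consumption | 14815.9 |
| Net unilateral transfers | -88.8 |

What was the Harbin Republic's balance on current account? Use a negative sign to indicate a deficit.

561.4

Goods balance = 4271.3 - 2689.9 = 1581.4
Services balance = 802.2 - 1320.8 = -518.6
Trade balance (goods + services) = 1581.4 + (-518.6) = 1062.8
Net primary income = -412.6
Net secondary income = -88.8
Current account = 1062.8 + (-412.6) + (-88.8) = 561.4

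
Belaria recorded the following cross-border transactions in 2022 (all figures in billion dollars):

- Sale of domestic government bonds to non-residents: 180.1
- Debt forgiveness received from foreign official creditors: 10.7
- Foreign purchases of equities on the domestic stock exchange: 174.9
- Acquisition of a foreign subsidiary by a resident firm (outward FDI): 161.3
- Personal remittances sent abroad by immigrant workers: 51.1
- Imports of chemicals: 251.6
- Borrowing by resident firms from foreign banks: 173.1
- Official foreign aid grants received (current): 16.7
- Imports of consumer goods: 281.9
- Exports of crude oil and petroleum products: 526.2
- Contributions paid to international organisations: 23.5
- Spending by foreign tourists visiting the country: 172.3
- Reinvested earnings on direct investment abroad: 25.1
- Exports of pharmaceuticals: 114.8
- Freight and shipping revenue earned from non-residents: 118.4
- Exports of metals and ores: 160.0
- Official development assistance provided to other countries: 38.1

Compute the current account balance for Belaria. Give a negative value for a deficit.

Goods: -251.6 + 160.0 - 281.9 + 526.2 + 114.8 = 267.5
Services: 172.3 + 118.4 = 290.7
Primary income: 25.1
Secondary income: -51.1 + 16.7 - 38.1 - 23.5 = -96.0
Current account = 267.5 + 290.7 + 25.1 + (-96.0) = 487.3
(Excluded from the current account — financial account: sale of domestic government bonds to non-residents 180.1, foreign purchases of equities on the domestic stock exchange 174.9, acquisition of a foreign subsidiary by a resident firm (outward FDI) 161.3, borrowing by resident firms from foreign banks 173.1; capital account: debt forgiveness received from foreign official creditors 10.7.)

487.3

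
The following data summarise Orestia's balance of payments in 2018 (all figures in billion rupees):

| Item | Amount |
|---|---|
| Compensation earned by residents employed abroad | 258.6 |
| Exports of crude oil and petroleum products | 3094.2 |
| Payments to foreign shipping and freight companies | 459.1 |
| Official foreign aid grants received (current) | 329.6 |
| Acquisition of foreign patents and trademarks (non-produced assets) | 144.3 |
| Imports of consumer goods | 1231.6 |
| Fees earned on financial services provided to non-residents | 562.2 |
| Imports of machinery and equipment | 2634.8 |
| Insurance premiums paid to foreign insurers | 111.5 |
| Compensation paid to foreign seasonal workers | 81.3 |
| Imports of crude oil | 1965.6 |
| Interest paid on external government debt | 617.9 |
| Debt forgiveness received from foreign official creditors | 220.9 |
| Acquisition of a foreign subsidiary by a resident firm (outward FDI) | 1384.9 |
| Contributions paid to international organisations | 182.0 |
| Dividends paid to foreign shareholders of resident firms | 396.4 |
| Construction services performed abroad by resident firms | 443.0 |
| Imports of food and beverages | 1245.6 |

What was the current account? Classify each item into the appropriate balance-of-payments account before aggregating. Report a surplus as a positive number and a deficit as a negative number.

Goods: 3094.2 - 1231.6 - 2634.8 - 1965.6 - 1245.6 = -3983.4
Services: 562.2 - 111.5 + 443.0 - 459.1 = 434.6
Primary income: -617.9 + 258.6 - 81.3 - 396.4 = -837.0
Secondary income: -182.0 + 329.6 = 147.6
Current account = (-3983.4) + 434.6 + (-837.0) + 147.6 = -4238.2
(Excluded from the current account — capital account: acquisition of foreign patents and trademarks (non-produced assets) 144.3, debt forgiveness received from foreign official creditors 220.9; financial account: acquisition of a foreign subsidiary by a resident firm (outward FDI) 1384.9.)

-4238.2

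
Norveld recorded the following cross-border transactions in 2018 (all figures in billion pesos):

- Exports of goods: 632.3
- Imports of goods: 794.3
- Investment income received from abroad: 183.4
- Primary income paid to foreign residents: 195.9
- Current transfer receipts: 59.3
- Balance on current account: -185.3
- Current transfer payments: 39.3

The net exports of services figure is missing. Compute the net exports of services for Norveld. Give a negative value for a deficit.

Current account = goods balance + services balance + net primary income + net secondary income
Sum of the known components = -154.5
Net exports of services = CA - (known components) = -185.3 - (-154.5) = -30.8

-30.8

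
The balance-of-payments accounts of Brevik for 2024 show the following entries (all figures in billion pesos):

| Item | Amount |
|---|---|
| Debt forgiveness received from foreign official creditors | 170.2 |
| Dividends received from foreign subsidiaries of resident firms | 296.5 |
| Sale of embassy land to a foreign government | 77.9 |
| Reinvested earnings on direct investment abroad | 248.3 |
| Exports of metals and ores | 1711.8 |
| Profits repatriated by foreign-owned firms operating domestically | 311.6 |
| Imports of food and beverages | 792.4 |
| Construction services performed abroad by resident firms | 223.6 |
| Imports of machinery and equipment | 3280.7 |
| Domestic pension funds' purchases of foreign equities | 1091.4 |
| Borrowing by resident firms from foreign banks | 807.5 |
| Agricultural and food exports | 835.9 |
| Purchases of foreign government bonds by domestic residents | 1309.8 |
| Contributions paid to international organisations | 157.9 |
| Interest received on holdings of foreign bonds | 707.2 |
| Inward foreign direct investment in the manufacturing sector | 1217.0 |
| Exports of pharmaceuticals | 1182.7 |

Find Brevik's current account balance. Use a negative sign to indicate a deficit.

663.4

Goods: 835.9 + 1182.7 - 3280.7 + 1711.8 - 792.4 = -342.7
Services: 223.6
Primary income: 707.2 - 311.6 + 296.5 + 248.3 = 940.4
Secondary income: -157.9
Current account = (-342.7) + 223.6 + 940.4 + (-157.9) = 663.4
(Excluded from the current account — capital account: debt forgiveness received from foreign official creditors 170.2, sale of embassy land to a foreign government 77.9; financial account: domestic pension funds' purchases of foreign equities 1091.4, borrowing by resident firms from foreign banks 807.5, purchases of foreign government bonds by domestic residents 1309.8, inward foreign direct investment in the manufacturing sector 1217.0.)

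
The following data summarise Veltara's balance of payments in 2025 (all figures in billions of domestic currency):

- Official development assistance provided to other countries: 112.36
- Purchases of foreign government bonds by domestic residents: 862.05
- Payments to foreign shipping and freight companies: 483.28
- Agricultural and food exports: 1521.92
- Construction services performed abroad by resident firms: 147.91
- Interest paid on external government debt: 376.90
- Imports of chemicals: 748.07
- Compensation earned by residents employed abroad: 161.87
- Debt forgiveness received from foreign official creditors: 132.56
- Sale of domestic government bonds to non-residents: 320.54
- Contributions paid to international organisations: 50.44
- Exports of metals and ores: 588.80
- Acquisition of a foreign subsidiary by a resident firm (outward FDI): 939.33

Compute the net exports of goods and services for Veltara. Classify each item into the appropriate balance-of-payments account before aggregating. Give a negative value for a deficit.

1027.28

Goods: -748.07 + 1521.92 + 588.80 = 1362.65
Services: 147.91 - 483.28 = -335.37
Trade balance = 1362.65 + (-335.37) = 1027.28
(Excluded from the trade balance — secondary income: official development assistance provided to other countries 112.36, contributions paid to international organisations 50.44; financial account: purchases of foreign government bonds by domestic residents 862.05, sale of domestic government bonds to non-residents 320.54, acquisition of a foreign subsidiary by a resident firm (outward FDI) 939.33; primary income: interest paid on external government debt 376.90, compensation earned by residents employed abroad 161.87; capital account: debt forgiveness received from foreign official creditors 132.56.)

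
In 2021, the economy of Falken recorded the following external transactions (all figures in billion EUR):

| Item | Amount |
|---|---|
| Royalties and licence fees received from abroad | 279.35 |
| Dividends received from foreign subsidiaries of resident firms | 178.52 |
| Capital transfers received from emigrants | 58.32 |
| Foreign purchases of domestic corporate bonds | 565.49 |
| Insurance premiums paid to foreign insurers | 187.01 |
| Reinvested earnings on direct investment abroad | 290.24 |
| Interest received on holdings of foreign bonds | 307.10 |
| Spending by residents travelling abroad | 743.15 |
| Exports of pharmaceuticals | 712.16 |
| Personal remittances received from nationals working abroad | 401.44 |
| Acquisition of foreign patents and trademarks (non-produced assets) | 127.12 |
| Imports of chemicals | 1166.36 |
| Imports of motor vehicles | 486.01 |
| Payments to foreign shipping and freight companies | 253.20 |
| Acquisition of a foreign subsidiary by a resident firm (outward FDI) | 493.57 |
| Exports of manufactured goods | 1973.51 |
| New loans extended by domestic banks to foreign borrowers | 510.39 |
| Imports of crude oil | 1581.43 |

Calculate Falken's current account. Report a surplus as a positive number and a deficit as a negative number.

Goods: -1581.43 - 1166.36 + 712.16 + 1973.51 - 486.01 = -548.13
Services: -253.20 + 279.35 - 187.01 - 743.15 = -904.01
Primary income: 290.24 + 307.10 + 178.52 = 775.86
Secondary income: 401.44
Current account = (-548.13) + (-904.01) + 775.86 + 401.44 = -274.84
(Excluded from the current account — capital account: capital transfers received from emigrants 58.32, acquisition of foreign patents and trademarks (non-produced assets) 127.12; financial account: foreign purchases of domestic corporate bonds 565.49, acquisition of a foreign subsidiary by a resident firm (outward FDI) 493.57, new loans extended by domestic banks to foreign borrowers 510.39.)

-274.84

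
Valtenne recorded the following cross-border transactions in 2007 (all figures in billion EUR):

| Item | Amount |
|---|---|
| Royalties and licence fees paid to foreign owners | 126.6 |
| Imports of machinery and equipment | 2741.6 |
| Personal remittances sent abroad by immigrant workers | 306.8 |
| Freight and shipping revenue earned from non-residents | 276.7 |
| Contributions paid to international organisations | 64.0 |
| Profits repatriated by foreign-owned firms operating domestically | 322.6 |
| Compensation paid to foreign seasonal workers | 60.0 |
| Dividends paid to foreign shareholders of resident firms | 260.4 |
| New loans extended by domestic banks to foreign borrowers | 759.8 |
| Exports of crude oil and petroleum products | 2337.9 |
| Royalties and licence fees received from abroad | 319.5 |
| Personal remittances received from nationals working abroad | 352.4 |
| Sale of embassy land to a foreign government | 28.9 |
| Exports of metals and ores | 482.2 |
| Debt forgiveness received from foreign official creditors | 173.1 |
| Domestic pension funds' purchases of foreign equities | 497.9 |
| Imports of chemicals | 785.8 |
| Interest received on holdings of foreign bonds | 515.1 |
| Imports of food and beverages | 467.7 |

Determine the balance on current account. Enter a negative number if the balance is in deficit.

-851.7

Goods: 482.2 - 2741.6 - 785.8 - 467.7 + 2337.9 = -1175.0
Services: -126.6 + 319.5 + 276.7 = 469.6
Primary income: -260.4 - 322.6 + 515.1 - 60.0 = -127.9
Secondary income: -64.0 + 352.4 - 306.8 = -18.4
Current account = (-1175.0) + 469.6 + (-127.9) + (-18.4) = -851.7
(Excluded from the current account — financial account: new loans extended by domestic banks to foreign borrowers 759.8, domestic pension funds' purchases of foreign equities 497.9; capital account: sale of embassy land to a foreign government 28.9, debt forgiveness received from foreign official creditors 173.1.)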